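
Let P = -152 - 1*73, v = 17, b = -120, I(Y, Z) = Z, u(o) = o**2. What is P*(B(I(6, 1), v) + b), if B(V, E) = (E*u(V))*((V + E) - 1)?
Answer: -38025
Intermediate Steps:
P = -225 (P = -152 - 73 = -225)
B(V, E) = E*V**2*(-1 + E + V) (B(V, E) = (E*V**2)*((V + E) - 1) = (E*V**2)*((E + V) - 1) = (E*V**2)*(-1 + E + V) = E*V**2*(-1 + E + V))
P*(B(I(6, 1), v) + b) = -225*(17*1**2*(-1 + 17 + 1) - 120) = -225*(17*1*17 - 120) = -225*(289 - 120) = -225*169 = -38025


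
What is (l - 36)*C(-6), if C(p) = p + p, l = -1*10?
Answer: 552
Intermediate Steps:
l = -10
C(p) = 2*p
(l - 36)*C(-6) = (-10 - 36)*(2*(-6)) = -46*(-12) = 552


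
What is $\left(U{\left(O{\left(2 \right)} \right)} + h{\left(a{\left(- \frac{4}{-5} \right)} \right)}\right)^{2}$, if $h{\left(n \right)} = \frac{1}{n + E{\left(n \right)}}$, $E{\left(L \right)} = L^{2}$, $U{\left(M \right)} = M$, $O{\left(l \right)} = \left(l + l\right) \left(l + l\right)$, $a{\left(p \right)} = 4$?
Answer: $\frac{103041}{400} \approx 257.6$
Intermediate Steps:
$O{\left(l \right)} = 4 l^{2}$ ($O{\left(l \right)} = 2 l 2 l = 4 l^{2}$)
$h{\left(n \right)} = \frac{1}{n + n^{2}}$
$\left(U{\left(O{\left(2 \right)} \right)} + h{\left(a{\left(- \frac{4}{-5} \right)} \right)}\right)^{2} = \left(4 \cdot 2^{2} + \frac{1}{4 \left(1 + 4\right)}\right)^{2} = \left(4 \cdot 4 + \frac{1}{4 \cdot 5}\right)^{2} = \left(16 + \frac{1}{4} \cdot \frac{1}{5}\right)^{2} = \left(16 + \frac{1}{20}\right)^{2} = \left(\frac{321}{20}\right)^{2} = \frac{103041}{400}$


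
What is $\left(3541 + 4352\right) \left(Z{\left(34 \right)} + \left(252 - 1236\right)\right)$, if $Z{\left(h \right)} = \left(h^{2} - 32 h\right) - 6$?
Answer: $-7277346$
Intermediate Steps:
$Z{\left(h \right)} = -6 + h^{2} - 32 h$
$\left(3541 + 4352\right) \left(Z{\left(34 \right)} + \left(252 - 1236\right)\right) = \left(3541 + 4352\right) \left(\left(-6 + 34^{2} - 1088\right) + \left(252 - 1236\right)\right) = 7893 \left(\left(-6 + 1156 - 1088\right) - 984\right) = 7893 \left(62 - 984\right) = 7893 \left(-922\right) = -7277346$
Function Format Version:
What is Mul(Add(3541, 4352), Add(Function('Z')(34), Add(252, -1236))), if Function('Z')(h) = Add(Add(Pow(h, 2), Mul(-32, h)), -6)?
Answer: -7277346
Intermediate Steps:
Function('Z')(h) = Add(-6, Pow(h, 2), Mul(-32, h))
Mul(Add(3541, 4352), Add(Function('Z')(34), Add(252, -1236))) = Mul(Add(3541, 4352), Add(Add(-6, Pow(34, 2), Mul(-32, 34)), Add(252, -1236))) = Mul(7893, Add(Add(-6, 1156, -1088), -984)) = Mul(7893, Add(62, -984)) = Mul(7893, -922) = -7277346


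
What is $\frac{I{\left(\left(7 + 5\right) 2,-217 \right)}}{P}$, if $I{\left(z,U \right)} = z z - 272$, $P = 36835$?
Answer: $\frac{304}{36835} \approx 0.008253$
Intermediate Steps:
$I{\left(z,U \right)} = -272 + z^{2}$ ($I{\left(z,U \right)} = z^{2} - 272 = -272 + z^{2}$)
$\frac{I{\left(\left(7 + 5\right) 2,-217 \right)}}{P} = \frac{-272 + \left(\left(7 + 5\right) 2\right)^{2}}{36835} = \left(-272 + \left(12 \cdot 2\right)^{2}\right) \frac{1}{36835} = \left(-272 + 24^{2}\right) \frac{1}{36835} = \left(-272 + 576\right) \frac{1}{36835} = 304 \cdot \frac{1}{36835} = \frac{304}{36835}$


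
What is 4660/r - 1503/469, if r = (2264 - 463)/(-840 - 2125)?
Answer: -6482833003/844669 ≈ -7675.0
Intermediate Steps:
r = -1801/2965 (r = 1801/(-2965) = 1801*(-1/2965) = -1801/2965 ≈ -0.60742)
4660/r - 1503/469 = 4660/(-1801/2965) - 1503/469 = 4660*(-2965/1801) - 1503*1/469 = -13816900/1801 - 1503/469 = -6482833003/844669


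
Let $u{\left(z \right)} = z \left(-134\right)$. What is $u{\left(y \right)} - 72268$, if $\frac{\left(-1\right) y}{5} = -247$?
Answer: $-237758$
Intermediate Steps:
$y = 1235$ ($y = \left(-5\right) \left(-247\right) = 1235$)
$u{\left(z \right)} = - 134 z$
$u{\left(y \right)} - 72268 = \left(-134\right) 1235 - 72268 = -165490 - 72268 = -237758$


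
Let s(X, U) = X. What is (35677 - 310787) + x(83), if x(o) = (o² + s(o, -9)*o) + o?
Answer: -261249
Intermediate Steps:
x(o) = o + 2*o² (x(o) = (o² + o*o) + o = (o² + o²) + o = 2*o² + o = o + 2*o²)
(35677 - 310787) + x(83) = (35677 - 310787) + 83*(1 + 2*83) = -275110 + 83*(1 + 166) = -275110 + 83*167 = -275110 + 13861 = -261249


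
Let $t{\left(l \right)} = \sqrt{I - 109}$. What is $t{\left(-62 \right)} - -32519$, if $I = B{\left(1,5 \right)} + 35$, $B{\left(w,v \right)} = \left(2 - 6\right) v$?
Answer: $32519 + i \sqrt{94} \approx 32519.0 + 9.6954 i$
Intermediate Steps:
$B{\left(w,v \right)} = - 4 v$ ($B{\left(w,v \right)} = \left(2 - 6\right) v = - 4 v$)
$I = 15$ ($I = \left(-4\right) 5 + 35 = -20 + 35 = 15$)
$t{\left(l \right)} = i \sqrt{94}$ ($t{\left(l \right)} = \sqrt{15 - 109} = \sqrt{-94} = i \sqrt{94}$)
$t{\left(-62 \right)} - -32519 = i \sqrt{94} - -32519 = i \sqrt{94} + 32519 = 32519 + i \sqrt{94}$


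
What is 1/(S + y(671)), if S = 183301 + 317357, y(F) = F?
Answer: 1/501329 ≈ 1.9947e-6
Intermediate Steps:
S = 500658
1/(S + y(671)) = 1/(500658 + 671) = 1/501329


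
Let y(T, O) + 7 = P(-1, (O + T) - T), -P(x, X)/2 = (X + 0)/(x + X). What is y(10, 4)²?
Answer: 841/9 ≈ 93.444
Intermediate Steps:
P(x, X) = -2*X/(X + x) (P(x, X) = -2*(X + 0)/(x + X) = -2*X/(X + x))
y(T, O) = -7 - 2*O/(-1 + O) (y(T, O) = -7 - 2*((O + T) - T)/(((O + T) - T) - 1) = -7 - 2*O/(O - 1) = -7 - 2*O/(-1 + O))
y(10, 4)² = ((7 - 9*4)/(-1 + 4))² = ((7 - 36)/3)² = ((⅓)*(-29))² = (-29/3)² = 841/9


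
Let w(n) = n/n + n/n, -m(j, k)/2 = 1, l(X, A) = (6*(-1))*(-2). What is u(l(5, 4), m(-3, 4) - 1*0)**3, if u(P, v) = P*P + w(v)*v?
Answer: 2744000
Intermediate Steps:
l(X, A) = 12 (l(X, A) = -6*(-2) = 12)
m(j, k) = -2 (m(j, k) = -2*1 = -2)
w(n) = 2 (w(n) = 1 + 1 = 2)
u(P, v) = P**2 + 2*v (u(P, v) = P*P + 2*v = P**2 + 2*v)
u(l(5, 4), m(-3, 4) - 1*0)**3 = (12**2 + 2*(-2 - 1*0))**3 = (144 + 2*(-2 + 0))**3 = (144 + 2*(-2))**3 = (144 - 4)**3 = 140**3 = 2744000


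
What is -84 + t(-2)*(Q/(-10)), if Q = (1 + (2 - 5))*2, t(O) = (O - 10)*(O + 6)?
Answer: -516/5 ≈ -103.20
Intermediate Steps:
t(O) = (-10 + O)*(6 + O)
Q = -4 (Q = (1 - 3)*2 = -2*2 = -4)
-84 + t(-2)*(Q/(-10)) = -84 + (-60 + (-2)² - 4*(-2))*(-4/(-10)) = -84 + (-60 + 4 + 8)*(-4*(-⅒)) = -84 - 48*⅖ = -84 - 96/5 = -516/5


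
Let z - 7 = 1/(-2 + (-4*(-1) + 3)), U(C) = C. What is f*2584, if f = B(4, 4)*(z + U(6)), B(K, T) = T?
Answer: 682176/5 ≈ 1.3644e+5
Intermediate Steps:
z = 36/5 (z = 7 + 1/(-2 + (-4*(-1) + 3)) = 7 + 1/(-2 + (4 + 3)) = 7 + 1/(-2 + 7) = 7 + 1/5 = 36/5 ≈ 7.2000)
f = 264/5 (f = 4*(36/5 + 6) = 4*(66/5) = 264/5 ≈ 52.800)
f*2584 = (264/5)*2584 = 682176/5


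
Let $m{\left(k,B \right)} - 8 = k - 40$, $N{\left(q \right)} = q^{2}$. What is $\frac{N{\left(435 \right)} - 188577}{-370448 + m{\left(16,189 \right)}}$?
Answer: $- \frac{27}{15436} \approx -0.0017492$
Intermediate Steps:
$m{\left(k,B \right)} = -32 + k$ ($m{\left(k,B \right)} = 8 + \left(k - 40\right) = 8 + \left(-40 + k\right) = -32 + k$)
$\frac{N{\left(435 \right)} - 188577}{-370448 + m{\left(16,189 \right)}} = \frac{435^{2} - 188577}{-370448 + \left(-32 + 16\right)} = \frac{189225 - 188577}{-370448 - 16} = \frac{648}{-370464} = 648 \left(- \frac{1}{370464}\right) = - \frac{27}{15436}$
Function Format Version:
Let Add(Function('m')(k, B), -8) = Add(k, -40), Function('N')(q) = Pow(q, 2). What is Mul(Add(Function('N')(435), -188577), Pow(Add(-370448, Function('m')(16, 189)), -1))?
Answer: Rational(-27, 15436) ≈ -0.0017492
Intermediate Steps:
Function('m')(k, B) = Add(-32, k) (Function('m')(k, B) = Add(8, Add(k, -40)) = Add(8, Add(-40, k)) = Add(-32, k))
Mul(Add(Function('N')(435), -188577), Pow(Add(-370448, Function('m')(16, 189)), -1)) = Mul(Add(Pow(435, 2), -188577), Pow(Add(-370448, Add(-32, 16)), -1)) = Mul(Add(189225, -188577), Pow(Add(-370448, -16), -1)) = Mul(648, Pow(-370464, -1)) = Mul(648, Rational(-1, 370464)) = Rational(-27, 15436)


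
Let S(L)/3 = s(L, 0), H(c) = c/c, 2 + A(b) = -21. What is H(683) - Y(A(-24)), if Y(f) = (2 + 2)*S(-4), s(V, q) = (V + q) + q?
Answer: 49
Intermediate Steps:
A(b) = -23 (A(b) = -2 - 21 = -23)
H(c) = 1
s(V, q) = V + 2*q
S(L) = 3*L (S(L) = 3*(L + 2*0) = 3*(L + 0) = 3*L)
Y(f) = -48 (Y(f) = (2 + 2)*(3*(-4)) = 4*(-12) = -48)
H(683) - Y(A(-24)) = 1 - 1*(-48) = 1 + 48 = 49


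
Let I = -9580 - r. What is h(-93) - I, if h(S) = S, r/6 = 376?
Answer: 11743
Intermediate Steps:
r = 2256 (r = 6*376 = 2256)
I = -11836 (I = -9580 - 1*2256 = -9580 - 2256 = -11836)
h(-93) - I = -93 - 1*(-11836) = -93 + 11836 = 11743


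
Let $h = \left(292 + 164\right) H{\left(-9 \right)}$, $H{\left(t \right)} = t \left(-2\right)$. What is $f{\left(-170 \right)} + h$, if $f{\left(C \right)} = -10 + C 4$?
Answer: $7518$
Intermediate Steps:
$H{\left(t \right)} = - 2 t$
$h = 8208$ ($h = \left(292 + 164\right) \left(\left(-2\right) \left(-9\right)\right) = 456 \cdot 18 = 8208$)
$f{\left(C \right)} = -10 + 4 C$
$f{\left(-170 \right)} + h = \left(-10 + 4 \left(-170\right)\right) + 8208 = \left(-10 - 680\right) + 8208 = -690 + 8208 = 7518$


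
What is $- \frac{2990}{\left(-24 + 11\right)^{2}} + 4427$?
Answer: $\frac{57321}{13} \approx 4409.3$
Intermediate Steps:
$- \frac{2990}{\left(-24 + 11\right)^{2}} + 4427 = - \frac{2990}{\left(-13\right)^{2}} + 4427 = - \frac{2990}{169} + 4427 = \left(-2990\right) \frac{1}{169} + 4427 = - \frac{230}{13} + 4427 = \frac{57321}{13}$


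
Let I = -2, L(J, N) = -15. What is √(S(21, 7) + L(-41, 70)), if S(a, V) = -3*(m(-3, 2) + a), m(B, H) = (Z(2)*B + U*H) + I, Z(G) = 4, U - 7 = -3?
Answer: 2*I*√15 ≈ 7.746*I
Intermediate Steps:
U = 4 (U = 7 - 3 = 4)
m(B, H) = -2 + 4*B + 4*H (m(B, H) = (4*B + 4*H) - 2 = -2 + 4*B + 4*H)
S(a, V) = 18 - 3*a (S(a, V) = -3*((-2 + 4*(-3) + 4*2) + a) = -3*((-2 - 12 + 8) + a) = -3*(-6 + a) = 18 - 3*a)
√(S(21, 7) + L(-41, 70)) = √((18 - 3*21) - 15) = √((18 - 63) - 15) = √(-45 - 15) = √(-60) = 2*I*√15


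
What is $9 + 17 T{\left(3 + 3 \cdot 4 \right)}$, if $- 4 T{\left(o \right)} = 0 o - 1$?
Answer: $\frac{53}{4} \approx 13.25$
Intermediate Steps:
$T{\left(o \right)} = \frac{1}{4}$ ($T{\left(o \right)} = - \frac{0 o - 1}{4} = - \frac{0 - 1}{4} = \left(- \frac{1}{4}\right) \left(-1\right) = \frac{1}{4}$)
$9 + 17 T{\left(3 + 3 \cdot 4 \right)} = 9 + 17 \cdot \frac{1}{4} = 9 + \frac{17}{4} = \frac{53}{4}$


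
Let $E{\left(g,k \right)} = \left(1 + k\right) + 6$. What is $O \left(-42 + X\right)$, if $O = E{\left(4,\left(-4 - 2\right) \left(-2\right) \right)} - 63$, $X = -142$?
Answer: $8096$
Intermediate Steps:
$E{\left(g,k \right)} = 7 + k$
$O = -44$ ($O = \left(7 + \left(-4 - 2\right) \left(-2\right)\right) - 63 = \left(7 - -12\right) - 63 = \left(7 + 12\right) - 63 = 19 - 63 = -44$)
$O \left(-42 + X\right) = - 44 \left(-42 - 142\right) = \left(-44\right) \left(-184\right) = 8096$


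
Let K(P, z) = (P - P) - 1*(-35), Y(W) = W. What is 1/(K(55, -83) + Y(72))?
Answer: 1/107 ≈ 0.0093458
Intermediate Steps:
K(P, z) = 35 (K(P, z) = 0 + 35 = 35)
1/(K(55, -83) + Y(72)) = 1/(35 + 72) = 1/107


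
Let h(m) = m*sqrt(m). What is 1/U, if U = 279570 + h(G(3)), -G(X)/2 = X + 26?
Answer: 139785/39079790006 + 29*I*sqrt(58)/39079790006 ≈ 3.5769e-6 + 5.6515e-9*I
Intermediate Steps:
G(X) = -52 - 2*X (G(X) = -2*(X + 26) = -2*(26 + X) = -52 - 2*X)
h(m) = m**(3/2)
U = 279570 - 58*I*sqrt(58) (U = 279570 + (-52 - 2*3)**(3/2) = 279570 + (-52 - 6)**(3/2) = 279570 + (-58)**(3/2) = 279570 - 58*I*sqrt(58) ≈ 2.7957e+5 - 441.71*I)
1/U = 1/(279570 - 58*I*sqrt(58))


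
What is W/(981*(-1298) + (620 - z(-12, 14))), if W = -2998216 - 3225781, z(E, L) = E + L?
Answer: 6223997/1272720 ≈ 4.8903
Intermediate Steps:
W = -6223997
W/(981*(-1298) + (620 - z(-12, 14))) = -6223997/(981*(-1298) + (620 - (-12 + 14))) = -6223997/(-1273338 + (620 - 1*2)) = -6223997/(-1273338 + (620 - 2)) = -6223997/(-1273338 + 618) = -6223997/(-1272720) = -6223997*(-1/1272720) = 6223997/1272720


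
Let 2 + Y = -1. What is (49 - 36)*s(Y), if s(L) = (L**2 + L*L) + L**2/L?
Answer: 195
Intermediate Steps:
Y = -3 (Y = -2 - 1 = -3)
s(L) = L + 2*L**2 (s(L) = (L**2 + L**2) + L = 2*L**2 + L = L + 2*L**2)
(49 - 36)*s(Y) = (49 - 36)*(-3*(1 + 2*(-3))) = 13*(-3*(1 - 6)) = 13*(-3*(-5)) = 13*15 = 195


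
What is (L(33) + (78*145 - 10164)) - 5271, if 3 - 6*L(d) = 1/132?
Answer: -3266605/792 ≈ -4124.5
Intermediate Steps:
L(d) = 395/792 (L(d) = ½ - ⅙/132 = ½ - ⅙*1/132 = ½ - 1/792 = 395/792)
(L(33) + (78*145 - 10164)) - 5271 = (395/792 + (78*145 - 10164)) - 5271 = (395/792 + (11310 - 10164)) - 5271 = (395/792 + 1146) - 5271 = 908027/792 - 5271 = -3266605/792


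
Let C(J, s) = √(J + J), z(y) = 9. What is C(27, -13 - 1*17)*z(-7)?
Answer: 27*√6 ≈ 66.136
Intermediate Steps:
C(J, s) = √2*√J (C(J, s) = √(2*J) = √2*√J)
C(27, -13 - 1*17)*z(-7) = (√2*√27)*9 = (√2*(3*√3))*9 = (3*√6)*9 = 27*√6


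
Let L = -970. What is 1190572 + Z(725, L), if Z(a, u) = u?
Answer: 1189602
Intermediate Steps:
1190572 + Z(725, L) = 1190572 - 970 = 1189602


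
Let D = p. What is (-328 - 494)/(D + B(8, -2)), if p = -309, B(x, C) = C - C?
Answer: 274/103 ≈ 2.6602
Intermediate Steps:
B(x, C) = 0
D = -309
(-328 - 494)/(D + B(8, -2)) = (-328 - 494)/(-309 + 0) = -822/(-309) = -822*(-1/309) = 274/103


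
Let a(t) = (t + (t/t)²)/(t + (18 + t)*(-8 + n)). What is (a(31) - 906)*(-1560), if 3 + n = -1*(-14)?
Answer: 125764080/89 ≈ 1.4131e+6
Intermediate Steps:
n = 11 (n = -3 - 1*(-14) = -3 + 14 = 11)
a(t) = (1 + t)/(54 + 4*t) (a(t) = (t + (t/t)²)/(t + (18 + t)*(-8 + 11)) = (t + 1²)/(t + (18 + t)*3) = (t + 1)/(t + (54 + 3*t)) = (1 + t)/(54 + 4*t))
(a(31) - 906)*(-1560) = ((1 + 31)/(2*(27 + 2*31)) - 906)*(-1560) = ((½)*32/(27 + 62) - 906)*(-1560) = ((½)*32/89 - 906)*(-1560) = ((½)*(1/89)*32 - 906)*(-1560) = (16/89 - 906)*(-1560) = -80618/89*(-1560) = 125764080/89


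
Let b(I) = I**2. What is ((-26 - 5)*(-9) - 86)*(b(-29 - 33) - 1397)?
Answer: 472271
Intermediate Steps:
((-26 - 5)*(-9) - 86)*(b(-29 - 33) - 1397) = ((-26 - 5)*(-9) - 86)*((-29 - 33)**2 - 1397) = (-31*(-9) - 86)*((-62)**2 - 1397) = (279 - 86)*(3844 - 1397) = 193*2447 = 472271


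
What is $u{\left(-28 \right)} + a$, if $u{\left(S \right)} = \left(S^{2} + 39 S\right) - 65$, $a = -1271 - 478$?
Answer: $-2122$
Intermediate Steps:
$a = -1749$ ($a = -1271 - 478 = -1749$)
$u{\left(S \right)} = -65 + S^{2} + 39 S$
$u{\left(-28 \right)} + a = \left(-65 + \left(-28\right)^{2} + 39 \left(-28\right)\right) - 1749 = \left(-65 + 784 - 1092\right) - 1749 = -373 - 1749 = -2122$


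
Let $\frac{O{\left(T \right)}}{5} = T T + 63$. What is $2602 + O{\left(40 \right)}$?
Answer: $10917$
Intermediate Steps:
$O{\left(T \right)} = 315 + 5 T^{2}$ ($O{\left(T \right)} = 5 \left(T T + 63\right) = 5 \left(T^{2} + 63\right) = 5 \left(63 + T^{2}\right) = 315 + 5 T^{2}$)
$2602 + O{\left(40 \right)} = 2602 + \left(315 + 5 \cdot 40^{2}\right) = 2602 + \left(315 + 5 \cdot 1600\right) = 2602 + \left(315 + 8000\right) = 2602 + 8315 = 10917$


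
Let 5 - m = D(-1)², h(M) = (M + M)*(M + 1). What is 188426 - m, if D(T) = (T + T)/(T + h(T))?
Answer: 188425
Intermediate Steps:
h(M) = 2*M*(1 + M) (h(M) = (2*M)*(1 + M) = 2*M*(1 + M))
D(T) = 2*T/(T + 2*T*(1 + T)) (D(T) = (T + T)/(T + 2*T*(1 + T)) = (2*T)/(T + 2*T*(1 + T)) = 2*T/(T + 2*T*(1 + T)))
m = 1 (m = 5 - (2/(3 + 2*(-1)))² = 5 - (2/(3 - 2))² = 5 - (2/1)² = 5 - (2*1)² = 5 - 1*2² = 5 - 1*4 = 5 - 4 = 1)
188426 - m = 188426 - 1*1 = 188426 - 1 = 188425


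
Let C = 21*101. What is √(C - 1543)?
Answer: 17*√2 ≈ 24.042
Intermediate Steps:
C = 2121
√(C - 1543) = √(2121 - 1543) = √578 = 17*√2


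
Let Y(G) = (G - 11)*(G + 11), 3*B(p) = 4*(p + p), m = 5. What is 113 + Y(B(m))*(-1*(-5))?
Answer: 3572/9 ≈ 396.89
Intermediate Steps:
B(p) = 8*p/3 (B(p) = (4*(p + p))/3 = (4*(2*p))/3 = (8*p)/3 = 8*p/3)
Y(G) = (-11 + G)*(11 + G)
113 + Y(B(m))*(-1*(-5)) = 113 + (-121 + ((8/3)*5)**2)*(-1*(-5)) = 113 + (-121 + (40/3)**2)*5 = 113 + (-121 + 1600/9)*5 = 113 + (511/9)*5 = 113 + 2555/9 = 3572/9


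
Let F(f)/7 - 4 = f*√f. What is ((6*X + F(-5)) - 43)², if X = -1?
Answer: -5684 + 1470*I*√5 ≈ -5684.0 + 3287.0*I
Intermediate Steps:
F(f) = 28 + 7*f^(3/2) (F(f) = 28 + 7*(f*√f) = 28 + 7*f^(3/2))
((6*X + F(-5)) - 43)² = ((6*(-1) + (28 + 7*(-5)^(3/2))) - 43)² = ((-6 + (28 + 7*(-5*I*√5))) - 43)² = ((-6 + (28 - 35*I*√5)) - 43)² = ((22 - 35*I*√5) - 43)² = (-21 - 35*I*√5)²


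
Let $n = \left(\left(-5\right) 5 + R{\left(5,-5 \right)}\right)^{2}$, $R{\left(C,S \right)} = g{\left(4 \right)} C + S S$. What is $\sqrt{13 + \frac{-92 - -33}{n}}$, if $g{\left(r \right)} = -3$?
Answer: $\frac{\sqrt{2866}}{15} \approx 3.569$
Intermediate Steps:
$R{\left(C,S \right)} = S^{2} - 3 C$ ($R{\left(C,S \right)} = - 3 C + S S = - 3 C + S^{2} = S^{2} - 3 C$)
$n = 225$ ($n = \left(\left(-5\right) 5 + \left(\left(-5\right)^{2} - 15\right)\right)^{2} = \left(-25 + \left(25 - 15\right)\right)^{2} = \left(-25 + 10\right)^{2} = \left(-15\right)^{2} = 225$)
$\sqrt{13 + \frac{-92 - -33}{n}} = \sqrt{13 + \frac{-92 - -33}{225}} = \sqrt{13 + \left(-92 + 33\right) \frac{1}{225}} = \sqrt{13 - \frac{59}{225}} = \sqrt{\frac{2866}{225}} = \frac{\sqrt{2866}}{15}$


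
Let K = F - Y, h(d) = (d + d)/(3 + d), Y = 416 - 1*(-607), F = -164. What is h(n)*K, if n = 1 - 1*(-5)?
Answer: -4748/3 ≈ -1582.7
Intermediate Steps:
n = 6 (n = 1 + 5 = 6)
Y = 1023 (Y = 416 + 607 = 1023)
h(d) = 2*d/(3 + d) (h(d) = (2*d)/(3 + d) = 2*d/(3 + d))
K = -1187 (K = -164 - 1*1023 = -164 - 1023 = -1187)
h(n)*K = (2*6/(3 + 6))*(-1187) = (2*6/9)*(-1187) = (2*6*(⅑))*(-1187) = (4/3)*(-1187) = -4748/3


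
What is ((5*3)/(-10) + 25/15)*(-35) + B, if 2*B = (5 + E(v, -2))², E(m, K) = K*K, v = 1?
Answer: 104/3 ≈ 34.667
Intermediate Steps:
E(m, K) = K²
B = 81/2 (B = (5 + (-2)²)²/2 = (5 + 4)²/2 = (½)*9² = (½)*81 = 81/2 ≈ 40.500)
((5*3)/(-10) + 25/15)*(-35) + B = ((5*3)/(-10) + 25/15)*(-35) + 81/2 = (15*(-⅒) + 25*(1/15))*(-35) + 81/2 = (-3/2 + 5/3)*(-35) + 81/2 = (⅙)*(-35) + 81/2 = -35/6 + 81/2 = 104/3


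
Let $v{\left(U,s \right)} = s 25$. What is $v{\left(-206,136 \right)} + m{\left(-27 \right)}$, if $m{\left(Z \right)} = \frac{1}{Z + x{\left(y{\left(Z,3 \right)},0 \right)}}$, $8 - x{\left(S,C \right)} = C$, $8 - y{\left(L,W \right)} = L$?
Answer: $\frac{64599}{19} \approx 3399.9$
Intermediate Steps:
$y{\left(L,W \right)} = 8 - L$
$v{\left(U,s \right)} = 25 s$
$x{\left(S,C \right)} = 8 - C$
$m{\left(Z \right)} = \frac{1}{8 + Z}$ ($m{\left(Z \right)} = \frac{1}{Z + \left(8 - 0\right)} = \frac{1}{Z + \left(8 + 0\right)} = \frac{1}{Z + 8} = \frac{1}{8 + Z}$)
$v{\left(-206,136 \right)} + m{\left(-27 \right)} = 25 \cdot 136 + \frac{1}{8 - 27} = 3400 + \frac{1}{-19} = 3400 - \frac{1}{19} = \frac{64599}{19}$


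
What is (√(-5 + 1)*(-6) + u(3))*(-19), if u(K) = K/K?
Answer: -19 + 228*I ≈ -19.0 + 228.0*I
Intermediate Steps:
u(K) = 1
(√(-5 + 1)*(-6) + u(3))*(-19) = (√(-5 + 1)*(-6) + 1)*(-19) = (√(-4)*(-6) + 1)*(-19) = ((2*I)*(-6) + 1)*(-19) = (-12*I + 1)*(-19) = (1 - 12*I)*(-19) = -19 + 228*I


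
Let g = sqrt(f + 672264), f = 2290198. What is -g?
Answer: -sqrt(2962462) ≈ -1721.2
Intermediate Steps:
g = sqrt(2962462) (g = sqrt(2290198 + 672264) = sqrt(2962462) ≈ 1721.2)
-g = -sqrt(2962462)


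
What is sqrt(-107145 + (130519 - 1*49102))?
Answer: 8*I*sqrt(402) ≈ 160.4*I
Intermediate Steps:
sqrt(-107145 + (130519 - 1*49102)) = sqrt(-107145 + (130519 - 49102)) = sqrt(-107145 + 81417) = sqrt(-25728) = 8*I*sqrt(402)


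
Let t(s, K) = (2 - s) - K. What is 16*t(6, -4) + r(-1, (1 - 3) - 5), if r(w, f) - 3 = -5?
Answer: -2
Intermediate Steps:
r(w, f) = -2 (r(w, f) = 3 - 5 = -2)
t(s, K) = 2 - K - s
16*t(6, -4) + r(-1, (1 - 3) - 5) = 16*(2 - 1*(-4) - 1*6) - 2 = 16*(2 + 4 - 6) - 2 = 16*0 - 2 = 0 - 2 = -2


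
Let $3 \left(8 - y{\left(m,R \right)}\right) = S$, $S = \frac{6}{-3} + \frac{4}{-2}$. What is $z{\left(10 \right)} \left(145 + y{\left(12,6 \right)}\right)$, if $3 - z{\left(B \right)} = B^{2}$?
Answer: $- \frac{44911}{3} \approx -14970.0$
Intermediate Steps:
$S = -4$ ($S = 6 \left(- \frac{1}{3}\right) + 4 \left(- \frac{1}{2}\right) = -2 - 2 = -4$)
$y{\left(m,R \right)} = \frac{28}{3}$ ($y{\left(m,R \right)} = 8 - - \frac{4}{3} = 8 + \frac{4}{3} = \frac{28}{3}$)
$z{\left(B \right)} = 3 - B^{2}$
$z{\left(10 \right)} \left(145 + y{\left(12,6 \right)}\right) = \left(3 - 10^{2}\right) \left(145 + \frac{28}{3}\right) = \left(3 - 100\right) \frac{463}{3} = \left(-97\right) \frac{463}{3} = - \frac{44911}{3}$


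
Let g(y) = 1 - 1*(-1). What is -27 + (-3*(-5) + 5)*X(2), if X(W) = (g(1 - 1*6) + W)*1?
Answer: 53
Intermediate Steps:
g(y) = 2 (g(y) = 1 + 1 = 2)
X(W) = 2 + W (X(W) = (2 + W)*1 = 2 + W)
-27 + (-3*(-5) + 5)*X(2) = -27 + (-3*(-5) + 5)*(2 + 2) = -27 + (15 + 5)*4 = -27 + 20*4 = -27 + 80 = 53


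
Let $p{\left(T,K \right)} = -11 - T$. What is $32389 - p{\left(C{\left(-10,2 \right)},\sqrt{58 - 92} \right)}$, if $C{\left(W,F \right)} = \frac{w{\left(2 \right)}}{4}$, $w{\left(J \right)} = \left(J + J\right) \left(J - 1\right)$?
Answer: $32401$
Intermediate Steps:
$w{\left(J \right)} = 2 J \left(-1 + J\right)$
$C{\left(W,F \right)} = 1$ ($C{\left(W,F \right)} = \frac{2 \cdot 2 \left(-1 + 2\right)}{4} = 2 \cdot 2 \cdot 1 \cdot \frac{1}{4} = 4 \cdot \frac{1}{4} = 1$)
$32389 - p{\left(C{\left(-10,2 \right)},\sqrt{58 - 92} \right)} = 32389 - \left(-11 - 1\right) = 32389 - -12 = 32389 + 12 = 32401$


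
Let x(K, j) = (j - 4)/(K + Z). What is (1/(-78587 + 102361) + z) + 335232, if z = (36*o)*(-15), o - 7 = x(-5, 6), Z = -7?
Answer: 7882079509/23774 ≈ 3.3154e+5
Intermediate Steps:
x(K, j) = (-4 + j)/(-7 + K) (x(K, j) = (j - 4)/(K - 7) = (-4 + j)/(-7 + K))
o = 41/6 (o = 7 + (-4 + 6)/(-7 - 5) = 7 + 2/(-12) = 7 - 1/12*2 = 7 - ⅙ = 41/6 ≈ 6.8333)
z = -3690 (z = (36*(41/6))*(-15) = 246*(-15) = -3690)
(1/(-78587 + 102361) + z) + 335232 = (1/(-78587 + 102361) - 3690) + 335232 = (1/23774 - 3690) + 335232 = -87726059/23774 + 335232 = 7882079509/23774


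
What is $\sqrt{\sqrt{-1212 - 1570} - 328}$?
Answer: $\sqrt{-328 + i \sqrt{2782}} \approx 1.4515 + 18.169 i$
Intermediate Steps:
$\sqrt{\sqrt{-1212 - 1570} - 328} = \sqrt{\sqrt{-2782} - 328} = \sqrt{i \sqrt{2782} - 328} = \sqrt{-328 + i \sqrt{2782}}$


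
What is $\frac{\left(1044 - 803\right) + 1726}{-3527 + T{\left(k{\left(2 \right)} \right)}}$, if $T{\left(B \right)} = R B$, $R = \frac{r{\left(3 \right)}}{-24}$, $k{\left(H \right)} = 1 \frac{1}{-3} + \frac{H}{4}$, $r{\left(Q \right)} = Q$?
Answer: $- \frac{94416}{169297} \approx -0.55769$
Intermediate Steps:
$k{\left(H \right)} = - \frac{1}{3} + \frac{H}{4}$ ($k{\left(H \right)} = 1 \left(- \frac{1}{3}\right) + H \frac{1}{4} = - \frac{1}{3} + \frac{H}{4}$)
$R = - \frac{1}{8}$ ($R = \frac{3}{-24} = 3 \left(- \frac{1}{24}\right) = - \frac{1}{8} \approx -0.125$)
$T{\left(B \right)} = - \frac{B}{8}$
$\frac{\left(1044 - 803\right) + 1726}{-3527 + T{\left(k{\left(2 \right)} \right)}} = \frac{\left(1044 - 803\right) + 1726}{-3527 - \frac{- \frac{1}{3} + \frac{1}{4} \cdot 2}{8}} = \frac{241 + 1726}{-3527 - \frac{- \frac{1}{3} + \frac{1}{2}}{8}} = \frac{1967}{-3527 - \frac{1}{48}} = \frac{1967}{- \frac{169297}{48}} = 1967 \left(- \frac{48}{169297}\right) = - \frac{94416}{169297}$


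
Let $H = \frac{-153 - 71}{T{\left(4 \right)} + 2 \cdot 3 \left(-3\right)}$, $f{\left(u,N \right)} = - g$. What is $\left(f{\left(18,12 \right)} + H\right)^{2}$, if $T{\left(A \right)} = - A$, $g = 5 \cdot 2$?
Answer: $\frac{4}{121} \approx 0.033058$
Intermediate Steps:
$g = 10$
$f{\left(u,N \right)} = -10$ ($f{\left(u,N \right)} = \left(-1\right) 10 = -10$)
$H = \frac{112}{11}$ ($H = \frac{-153 - 71}{\left(-1\right) 4 + 2 \cdot 3 \left(-3\right)} = - \frac{224}{-4 + 6 \left(-3\right)} = - \frac{224}{-4 - 18} = - \frac{224}{-22} = \left(-224\right) \left(- \frac{1}{22}\right) = \frac{112}{11} \approx 10.182$)
$\left(f{\left(18,12 \right)} + H\right)^{2} = \left(-10 + \frac{112}{11}\right)^{2} = \left(\frac{2}{11}\right)^{2} = \frac{4}{121}$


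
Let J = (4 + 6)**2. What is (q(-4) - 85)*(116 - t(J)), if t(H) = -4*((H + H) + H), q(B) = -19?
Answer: -136864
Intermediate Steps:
J = 100 (J = 10**2 = 100)
t(H) = -12*H (t(H) = -4*(2*H + H) = -12*H)
(q(-4) - 85)*(116 - t(J)) = (-19 - 85)*(116 - (-12)*100) = -104*(116 - 1*(-1200)) = -104*(116 + 1200) = -104*1316 = -136864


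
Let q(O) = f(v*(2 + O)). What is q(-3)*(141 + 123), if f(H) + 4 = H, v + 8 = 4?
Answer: 0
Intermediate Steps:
v = -4 (v = -8 + 4 = -4)
f(H) = -4 + H
q(O) = -12 - 4*O (q(O) = -4 - 4*(2 + O) = -4 + (-8 - 4*O) = -12 - 4*O)
q(-3)*(141 + 123) = (-12 - 4*(-3))*(141 + 123) = (-12 + 12)*264 = 0*264 = 0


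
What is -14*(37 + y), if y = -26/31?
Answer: -15694/31 ≈ -506.26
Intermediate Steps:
y = -26/31 (y = -26*1/31 = -26/31 ≈ -0.83871)
-14*(37 + y) = -14*(37 - 26/31) = -14*1121/31 = -15694/31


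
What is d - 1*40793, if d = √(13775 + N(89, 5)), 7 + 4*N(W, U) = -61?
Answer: -40793 + √13758 ≈ -40676.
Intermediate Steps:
N(W, U) = -17 (N(W, U) = -7/4 + (¼)*(-61) = -7/4 - 61/4 = -17)
d = √13758 (d = √(13775 - 17) = √13758 ≈ 117.29)
d - 1*40793 = √13758 - 1*40793 = √13758 - 40793 = -40793 + √13758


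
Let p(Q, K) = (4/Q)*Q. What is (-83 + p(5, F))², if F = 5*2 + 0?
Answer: 6241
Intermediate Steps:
F = 10 (F = 10 + 0 = 10)
p(Q, K) = 4
(-83 + p(5, F))² = (-83 + 4)² = (-79)² = 6241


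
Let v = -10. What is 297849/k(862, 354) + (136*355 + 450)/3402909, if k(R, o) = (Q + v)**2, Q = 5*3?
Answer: 1013554260991/85072725 ≈ 11914.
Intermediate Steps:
Q = 15
k(R, o) = 25 (k(R, o) = (15 - 10)**2 = 5**2 = 25)
297849/k(862, 354) + (136*355 + 450)/3402909 = 297849/25 + (136*355 + 450)/3402909 = 297849*(1/25) + (48280 + 450)*(1/3402909) = 297849/25 + 48730*(1/3402909) = 297849/25 + 48730/3402909 = 1013554260991/85072725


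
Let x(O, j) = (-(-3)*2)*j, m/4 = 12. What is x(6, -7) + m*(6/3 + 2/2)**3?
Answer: 1254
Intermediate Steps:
m = 48 (m = 4*12 = 48)
x(O, j) = 6*j (x(O, j) = (-1*(-6))*j = 6*j)
x(6, -7) + m*(6/3 + 2/2)**3 = 6*(-7) + 48*(6/3 + 2/2)**3 = -42 + 48*(6*(1/3) + 2*(1/2))**3 = -42 + 48*(2 + 1)**3 = -42 + 48*3**3 = -42 + 48*27 = -42 + 1296 = 1254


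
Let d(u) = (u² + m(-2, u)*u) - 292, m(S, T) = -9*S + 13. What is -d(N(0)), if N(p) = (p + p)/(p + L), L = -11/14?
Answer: 292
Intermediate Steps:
L = -11/14 (L = -11*1/14 = -11/14 ≈ -0.78571)
N(p) = 2*p/(-11/14 + p) (N(p) = (p + p)/(p - 11/14) = (2*p)/(-11/14 + p) = 2*p/(-11/14 + p))
m(S, T) = 13 - 9*S
d(u) = -292 + u² + 31*u (d(u) = (u² + (13 - 9*(-2))*u) - 292 = (u² + (13 + 18)*u) - 292 = (u² + 31*u) - 292 = -292 + u² + 31*u)
-d(N(0)) = -(-292 + (28*0/(-11 + 14*0))² + 31*(28*0/(-11 + 14*0))) = -(-292 + (28*0/(-11 + 0))² + 31*(28*0/(-11 + 0))) = -(-292 + (28*0/(-11))² + 31*(28*0/(-11))) = -(-292 + (28*0*(-1/11))² + 31*(28*0*(-1/11))) = -(-292 + 0² + 31*0) = -(-292 + 0 + 0) = -1*(-292) = 292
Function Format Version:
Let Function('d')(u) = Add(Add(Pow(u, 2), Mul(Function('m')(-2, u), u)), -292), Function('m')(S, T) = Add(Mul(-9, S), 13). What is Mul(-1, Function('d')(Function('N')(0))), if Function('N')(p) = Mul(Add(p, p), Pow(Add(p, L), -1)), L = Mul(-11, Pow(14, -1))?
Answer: 292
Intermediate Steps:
L = Rational(-11, 14) (L = Mul(-11, Rational(1, 14)) = Rational(-11, 14) ≈ -0.78571)
Function('N')(p) = Mul(2, p, Pow(Add(Rational(-11, 14), p), -1)) (Function('N')(p) = Mul(Add(p, p), Pow(Add(p, Rational(-11, 14)), -1)) = Mul(Mul(2, p), Pow(Add(Rational(-11, 14), p), -1)) = Mul(2, p, Pow(Add(Rational(-11, 14), p), -1)))
Function('m')(S, T) = Add(13, Mul(-9, S))
Function('d')(u) = Add(-292, Pow(u, 2), Mul(31, u)) (Function('d')(u) = Add(Add(Pow(u, 2), Mul(Add(13, Mul(-9, -2)), u)), -292) = Add(Add(Pow(u, 2), Mul(Add(13, 18), u)), -292) = Add(Add(Pow(u, 2), Mul(31, u)), -292) = Add(-292, Pow(u, 2), Mul(31, u)))
Mul(-1, Function('d')(Function('N')(0))) = Mul(-1, Add(-292, Pow(Mul(28, 0, Pow(Add(-11, Mul(14, 0)), -1)), 2), Mul(31, Mul(28, 0, Pow(Add(-11, Mul(14, 0)), -1))))) = Mul(-1, Add(-292, Pow(Mul(28, 0, Pow(Add(-11, 0), -1)), 2), Mul(31, Mul(28, 0, Pow(Add(-11, 0), -1))))) = Mul(-1, Add(-292, Pow(Mul(28, 0, Pow(-11, -1)), 2), Mul(31, Mul(28, 0, Pow(-11, -1))))) = Mul(-1, Add(-292, Pow(Mul(28, 0, Rational(-1, 11)), 2), Mul(31, Mul(28, 0, Rational(-1, 11))))) = Mul(-1, Add(-292, Pow(0, 2), Mul(31, 0))) = Mul(-1, Add(-292, 0, 0)) = Mul(-1, -292) = 292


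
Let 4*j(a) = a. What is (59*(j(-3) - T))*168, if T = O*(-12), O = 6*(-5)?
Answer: -3575754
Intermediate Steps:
O = -30
j(a) = a/4
T = 360 (T = -30*(-12) = 360)
(59*(j(-3) - T))*168 = (59*((1/4)*(-3) - 1*360))*168 = (59*(-3/4 - 360))*168 = (59*(-1443/4))*168 = -85137/4*168 = -3575754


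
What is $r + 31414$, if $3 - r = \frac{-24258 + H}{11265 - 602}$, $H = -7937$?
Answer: $\frac{335031666}{10663} \approx 31420.0$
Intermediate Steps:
$r = \frac{64184}{10663}$ ($r = 3 - \frac{-24258 - 7937}{11265 - 602} = 3 - - \frac{32195}{10663} = 3 + \frac{32195}{10663} = \frac{64184}{10663} \approx 6.0193$)
$r + 31414 = \frac{64184}{10663} + 31414 = \frac{335031666}{10663}$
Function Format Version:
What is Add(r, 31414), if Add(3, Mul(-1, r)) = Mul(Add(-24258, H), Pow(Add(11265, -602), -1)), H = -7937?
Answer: Rational(335031666, 10663) ≈ 31420.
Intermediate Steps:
r = Rational(64184, 10663) (r = Add(3, Mul(-1, Mul(Add(-24258, -7937), Pow(Add(11265, -602), -1)))) = Add(3, Mul(-1, Mul(-32195, Pow(10663, -1)))) = Add(3, Mul(-1, Mul(-32195, Rational(1, 10663)))) = Add(3, Mul(-1, Rational(-32195, 10663))) = Add(3, Rational(32195, 10663)) = Rational(64184, 10663) ≈ 6.0193)
Add(r, 31414) = Add(Rational(64184, 10663), 31414) = Rational(335031666, 10663)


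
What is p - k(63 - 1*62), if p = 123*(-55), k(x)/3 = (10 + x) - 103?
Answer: -6489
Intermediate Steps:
k(x) = -279 + 3*x (k(x) = 3*((10 + x) - 103) = 3*(-93 + x) = -279 + 3*x)
p = -6765
p - k(63 - 1*62) = -6765 - (-279 + 3*(63 - 1*62)) = -6765 - (-279 + 3*(63 - 62)) = -6765 - (-279 + 3*1) = -6765 - (-279 + 3) = -6765 - 1*(-276) = -6765 + 276 = -6489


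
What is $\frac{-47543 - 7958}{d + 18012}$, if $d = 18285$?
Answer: $- \frac{55501}{36297} \approx -1.5291$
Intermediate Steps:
$\frac{-47543 - 7958}{d + 18012} = \frac{-47543 - 7958}{18285 + 18012} = - \frac{55501}{36297}$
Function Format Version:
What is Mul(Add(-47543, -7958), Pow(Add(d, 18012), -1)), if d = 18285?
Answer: Rational(-55501, 36297) ≈ -1.5291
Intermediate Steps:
Mul(Add(-47543, -7958), Pow(Add(d, 18012), -1)) = Mul(Add(-47543, -7958), Pow(Add(18285, 18012), -1)) = Mul(-55501, Pow(36297, -1)) = Mul(-55501, Rational(1, 36297)) = Rational(-55501, 36297)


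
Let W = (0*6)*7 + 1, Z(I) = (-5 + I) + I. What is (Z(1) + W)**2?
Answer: 4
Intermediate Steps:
Z(I) = -5 + 2*I
W = 1 (W = 0*7 + 1 = 0 + 1 = 1)
(Z(1) + W)**2 = ((-5 + 2*1) + 1)**2 = ((-5 + 2) + 1)**2 = (-3 + 1)**2 = (-2)**2 = 4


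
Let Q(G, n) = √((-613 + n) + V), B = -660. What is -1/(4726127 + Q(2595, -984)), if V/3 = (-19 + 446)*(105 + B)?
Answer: I/(-4726127*I + 2*√178138) ≈ -2.1159e-7 + 3.7792e-11*I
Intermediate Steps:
V = -710955 (V = 3*((-19 + 446)*(105 - 660)) = 3*(427*(-555)) = 3*(-236985) = -710955)
Q(G, n) = √(-711568 + n) (Q(G, n) = √((-613 + n) - 710955) = √(-711568 + n))
-1/(4726127 + Q(2595, -984)) = -1/(4726127 + √(-711568 - 984)) = -1/(4726127 + √(-712552)) = -1/(4726127 + 2*I*√178138)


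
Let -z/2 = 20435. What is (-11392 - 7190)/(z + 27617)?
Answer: 18582/13253 ≈ 1.4021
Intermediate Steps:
z = -40870 (z = -2*20435 = -40870)
(-11392 - 7190)/(z + 27617) = (-11392 - 7190)/(-40870 + 27617) = -18582/(-13253) = -18582*(-1/13253) = 18582/13253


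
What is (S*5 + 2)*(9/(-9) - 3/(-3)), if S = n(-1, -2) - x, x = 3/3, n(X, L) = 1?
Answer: 0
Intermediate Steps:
x = 1 (x = 3*(⅓) = 1)
S = 0 (S = 1 - 1*1 = 1 - 1 = 0)
(S*5 + 2)*(9/(-9) - 3/(-3)) = (0*5 + 2)*(9/(-9) - 3/(-3)) = (0 + 2)*(9*(-⅑) - 3*(-⅓)) = 2*(-1 + 1) = 2*0 = 0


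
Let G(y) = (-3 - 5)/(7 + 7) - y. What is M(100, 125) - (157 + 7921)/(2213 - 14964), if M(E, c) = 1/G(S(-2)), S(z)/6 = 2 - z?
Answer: 1300159/2193172 ≈ 0.59282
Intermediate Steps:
S(z) = 12 - 6*z (S(z) = 6*(2 - z) = 12 - 6*z)
G(y) = -4/7 - y (G(y) = -8/14 - y = -8*1/14 - y = -4/7 - y)
M(E, c) = -7/172 (M(E, c) = 1/(-4/7 - (12 - 6*(-2))) = 1/(-4/7 - (12 + 12)) = 1/(-4/7 - 1*24) = 1/(-4/7 - 24) = 1/(-172/7) = -7/172)
M(100, 125) - (157 + 7921)/(2213 - 14964) = -7/172 - (157 + 7921)/(2213 - 14964) = -7/172 - 8078/(-12751) = -7/172 - 8078*(-1)/12751 = -7/172 - 1*(-8078/12751) = -7/172 + 8078/12751 = 1300159/2193172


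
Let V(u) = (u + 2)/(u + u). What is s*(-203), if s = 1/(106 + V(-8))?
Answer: -1624/851 ≈ -1.9083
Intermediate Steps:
V(u) = (2 + u)/(2*u) (V(u) = (2 + u)/((2*u)) = (2 + u)*(1/(2*u)) = (2 + u)/(2*u))
s = 8/851 (s = 1/(106 + (½)*(2 - 8)/(-8)) = 1/(106 + (½)*(-⅛)*(-6)) = 1/(106 + 3/8) = 1/(851/8) = 8/851 ≈ 0.0094007)
s*(-203) = (8/851)*(-203) = -1624/851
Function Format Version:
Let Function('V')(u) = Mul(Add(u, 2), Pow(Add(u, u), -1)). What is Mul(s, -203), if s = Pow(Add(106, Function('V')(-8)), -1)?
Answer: Rational(-1624, 851) ≈ -1.9083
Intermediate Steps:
Function('V')(u) = Mul(Rational(1, 2), Pow(u, -1), Add(2, u)) (Function('V')(u) = Mul(Add(2, u), Pow(Mul(2, u), -1)) = Mul(Add(2, u), Mul(Rational(1, 2), Pow(u, -1))) = Mul(Rational(1, 2), Pow(u, -1), Add(2, u)))
s = Rational(8, 851) (s = Pow(Add(106, Mul(Rational(1, 2), Pow(-8, -1), Add(2, -8))), -1) = Pow(Add(106, Mul(Rational(1, 2), Rational(-1, 8), -6)), -1) = Pow(Add(106, Rational(3, 8)), -1) = Pow(Rational(851, 8), -1) = Rational(8, 851) ≈ 0.0094007)
Mul(s, -203) = Mul(Rational(8, 851), -203) = Rational(-1624, 851)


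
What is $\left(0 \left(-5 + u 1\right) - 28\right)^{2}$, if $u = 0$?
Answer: $784$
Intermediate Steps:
$\left(0 \left(-5 + u 1\right) - 28\right)^{2} = \left(0 \left(-5 + 0 \cdot 1\right) - 28\right)^{2} = \left(0 \left(-5 + 0\right) - 28\right)^{2} = \left(0 \left(-5\right) - 28\right)^{2} = \left(0 - 28\right)^{2} = \left(-28\right)^{2} = 784$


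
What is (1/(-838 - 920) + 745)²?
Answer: 1715337664681/3090564 ≈ 5.5502e+5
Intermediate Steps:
(1/(-838 - 920) + 745)² = (1/(-1758) + 745)² = (-1/1758 + 745)² = (1309709/1758)² = 1715337664681/3090564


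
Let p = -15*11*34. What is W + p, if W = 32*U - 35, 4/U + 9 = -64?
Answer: -412213/73 ≈ -5646.8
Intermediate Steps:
U = -4/73 (U = 4/(-9 - 64) = 4/(-73) = 4*(-1/73) = -4/73 ≈ -0.054795)
p = -5610 (p = -165*34 = -5610)
W = -2683/73 (W = 32*(-4/73) - 35 = -128/73 - 35 = -2683/73 ≈ -36.753)
W + p = -2683/73 - 5610 = -412213/73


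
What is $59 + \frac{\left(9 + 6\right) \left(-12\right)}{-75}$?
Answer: $\frac{307}{5} \approx 61.4$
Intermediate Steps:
$59 + \frac{\left(9 + 6\right) \left(-12\right)}{-75} = 59 - \frac{15 \left(-12\right)}{75} = 59 - - \frac{12}{5} = 59 + \frac{12}{5} = \frac{307}{5}$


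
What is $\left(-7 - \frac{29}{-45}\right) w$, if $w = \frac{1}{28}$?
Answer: $- \frac{143}{630} \approx -0.22698$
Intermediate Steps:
$w = \frac{1}{28} \approx 0.035714$
$\left(-7 - \frac{29}{-45}\right) w = \left(-7 - \frac{29}{-45}\right) \frac{1}{28} = \left(-7 - - \frac{29}{45}\right) \frac{1}{28} = \left(-7 + \frac{29}{45}\right) \frac{1}{28} = \left(- \frac{286}{45}\right) \frac{1}{28} = - \frac{143}{630}$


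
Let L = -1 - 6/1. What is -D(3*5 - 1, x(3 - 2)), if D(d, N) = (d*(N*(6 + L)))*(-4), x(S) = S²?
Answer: -56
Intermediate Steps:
L = -7 (L = -1 - 6 = -7)
D(d, N) = 4*N*d (D(d, N) = (d*(N*(6 - 7)))*(-4) = (d*(N*(-1)))*(-4) = (d*(-N))*(-4) = -N*d*(-4) = 4*N*d)
-D(3*5 - 1, x(3 - 2)) = -4*(3 - 2)²*(3*5 - 1) = -4*1²*(15 - 1) = -4*14 = -1*56 = -56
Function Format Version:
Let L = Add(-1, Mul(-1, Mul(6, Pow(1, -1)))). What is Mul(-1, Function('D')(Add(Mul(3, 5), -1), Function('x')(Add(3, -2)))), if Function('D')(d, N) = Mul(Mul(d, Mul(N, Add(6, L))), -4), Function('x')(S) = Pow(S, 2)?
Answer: -56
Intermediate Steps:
L = -7 (L = Add(-1, Mul(-1, Mul(6, 1))) = Add(-1, Mul(-1, 6)) = Add(-1, -6) = -7)
Function('D')(d, N) = Mul(4, N, d) (Function('D')(d, N) = Mul(Mul(d, Mul(N, Add(6, -7))), -4) = Mul(Mul(d, Mul(N, -1)), -4) = Mul(Mul(d, Mul(-1, N)), -4) = Mul(Mul(-1, N, d), -4) = Mul(4, N, d))
Mul(-1, Function('D')(Add(Mul(3, 5), -1), Function('x')(Add(3, -2)))) = Mul(-1, Mul(4, Pow(Add(3, -2), 2), Add(Mul(3, 5), -1))) = Mul(-1, Mul(4, Pow(1, 2), Add(15, -1))) = Mul(-1, Mul(4, 1, 14)) = Mul(-1, 56) = -56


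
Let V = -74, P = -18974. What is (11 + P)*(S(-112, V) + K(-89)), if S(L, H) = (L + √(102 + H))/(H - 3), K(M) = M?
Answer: 18261369/11 + 5418*√7/11 ≈ 1.6614e+6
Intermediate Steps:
S(L, H) = (L + √(102 + H))/(-3 + H)
(11 + P)*(S(-112, V) + K(-89)) = (11 - 18974)*((-112 + √(102 - 74))/(-3 - 74) - 89) = -18963*((-112 + √28)/(-77) - 89) = -18963*(-(-112 + 2*√7)/77 - 89) = -18963*((16/11 - 2*√7/77) - 89) = -18963*(-963/11 - 2*√7/77) = 18261369/11 + 5418*√7/11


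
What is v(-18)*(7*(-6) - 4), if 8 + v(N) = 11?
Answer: -138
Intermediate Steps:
v(N) = 3 (v(N) = -8 + 11 = 3)
v(-18)*(7*(-6) - 4) = 3*(7*(-6) - 4) = 3*(-42 - 4) = 3*(-46) = -138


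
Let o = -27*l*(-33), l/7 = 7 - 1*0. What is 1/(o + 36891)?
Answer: 1/80550 ≈ 1.2415e-5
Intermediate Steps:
l = 49 (l = 7*(7 - 1*0) = 7*(7 + 0) = 7*7 = 49)
o = 43659 (o = -27*49*(-33) = -1323*(-33) = 43659)
1/(o + 36891) = 1/(43659 + 36891) = 1/80550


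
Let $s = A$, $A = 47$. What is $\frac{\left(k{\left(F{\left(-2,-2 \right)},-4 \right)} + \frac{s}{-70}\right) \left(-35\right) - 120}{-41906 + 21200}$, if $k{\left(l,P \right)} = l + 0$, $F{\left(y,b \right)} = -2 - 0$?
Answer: $\frac{53}{41412} \approx 0.0012798$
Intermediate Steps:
$s = 47$
$F{\left(y,b \right)} = -2$ ($F{\left(y,b \right)} = -2 + 0 = -2$)
$k{\left(l,P \right)} = l$
$\frac{\left(k{\left(F{\left(-2,-2 \right)},-4 \right)} + \frac{s}{-70}\right) \left(-35\right) - 120}{-41906 + 21200} = \frac{\left(-2 + \frac{47}{-70}\right) \left(-35\right) - 120}{-41906 + 21200} = \frac{\left(-2 + 47 \left(- \frac{1}{70}\right)\right) \left(-35\right) - 120}{-20706} = \left(\left(-2 - \frac{47}{70}\right) \left(-35\right) - 120\right) \left(- \frac{1}{20706}\right) = \left(\left(- \frac{187}{70}\right) \left(-35\right) - 120\right) \left(- \frac{1}{20706}\right) = \left(\frac{187}{2} - 120\right) \left(- \frac{1}{20706}\right) = \left(- \frac{53}{2}\right) \left(- \frac{1}{20706}\right) = \frac{53}{41412}$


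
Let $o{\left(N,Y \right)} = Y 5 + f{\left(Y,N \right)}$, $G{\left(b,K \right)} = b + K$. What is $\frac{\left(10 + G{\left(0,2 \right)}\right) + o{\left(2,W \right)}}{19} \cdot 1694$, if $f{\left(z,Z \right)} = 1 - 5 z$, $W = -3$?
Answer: $\frac{22022}{19} \approx 1159.1$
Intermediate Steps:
$f{\left(z,Z \right)} = 1 - 5 z$
$G{\left(b,K \right)} = K + b$
$o{\left(N,Y \right)} = 1$ ($o{\left(N,Y \right)} = Y 5 - \left(-1 + 5 Y\right) = 5 Y - \left(-1 + 5 Y\right) = 1$)
$\frac{\left(10 + G{\left(0,2 \right)}\right) + o{\left(2,W \right)}}{19} \cdot 1694 = \frac{\left(10 + \left(2 + 0\right)\right) + 1}{19} \cdot 1694 = \left(\left(10 + 2\right) + 1\right) \frac{1}{19} \cdot 1694 = \left(12 + 1\right) \frac{1}{19} \cdot 1694 = 13 \cdot \frac{1}{19} \cdot 1694 = \frac{13}{19} \cdot 1694 = \frac{22022}{19}$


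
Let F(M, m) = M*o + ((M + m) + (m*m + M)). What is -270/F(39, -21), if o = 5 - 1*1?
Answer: -45/109 ≈ -0.41284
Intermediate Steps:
o = 4 (o = 5 - 1 = 4)
F(M, m) = m + m² + 6*M (F(M, m) = M*4 + ((M + m) + (m*m + M)) = 4*M + ((M + m) + (m² + M)) = 4*M + ((M + m) + (M + m²)) = 4*M + (m + m² + 2*M) = m + m² + 6*M)
-270/F(39, -21) = -270/(-21 + (-21)² + 6*39) = -270/(-21 + 441 + 234) = -270/654 = -270*1/654 = -45/109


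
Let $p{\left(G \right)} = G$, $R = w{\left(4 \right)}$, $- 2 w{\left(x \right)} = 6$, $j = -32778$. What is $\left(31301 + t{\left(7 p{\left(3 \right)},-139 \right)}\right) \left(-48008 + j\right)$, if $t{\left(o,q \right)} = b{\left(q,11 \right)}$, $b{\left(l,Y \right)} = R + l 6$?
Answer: $-2461064704$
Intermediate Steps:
$w{\left(x \right)} = -3$ ($w{\left(x \right)} = \left(- \frac{1}{2}\right) 6 = -3$)
$R = -3$
$b{\left(l,Y \right)} = -3 + 6 l$ ($b{\left(l,Y \right)} = -3 + l 6 = -3 + 6 l$)
$t{\left(o,q \right)} = -3 + 6 q$
$\left(31301 + t{\left(7 p{\left(3 \right)},-139 \right)}\right) \left(-48008 + j\right) = \left(31301 + \left(-3 + 6 \left(-139\right)\right)\right) \left(-48008 - 32778\right) = \left(31301 - 837\right) \left(-80786\right) = 30464 \left(-80786\right) = -2461064704$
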